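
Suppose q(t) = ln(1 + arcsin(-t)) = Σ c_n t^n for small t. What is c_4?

Compose series: expand the inner function first, then feed it into the outer expansion.
q(0) = 0
q′(0) = -1
q′′(0) = -1
q′′′(0) = -3
q^(4)(0) = -10
So c_4 = q^(4)(0)/4! = -5/12.

-5/12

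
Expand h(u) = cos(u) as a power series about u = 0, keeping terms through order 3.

1 - u^2/2

Differentiate repeatedly and evaluate at the center.
h(0) = 1
h′(0) = 0
h′′(0) = -1
h′′′(0) = 0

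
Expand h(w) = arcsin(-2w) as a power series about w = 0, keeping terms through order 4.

Compute the successive derivatives at the expansion point and divide by k!.

-4*w^3/3 - 2*w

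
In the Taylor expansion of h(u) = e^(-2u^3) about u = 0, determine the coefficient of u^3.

h(0) = 1
h′(0) = 0
h′′(0) = 0
h′′′(0) = -12
The Taylor polynomial is Σ h^(k)(0)/k! · u^k.

-2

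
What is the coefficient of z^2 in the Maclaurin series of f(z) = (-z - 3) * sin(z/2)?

Multiply each power in the prefactor through the base expansion.
f(0) = 0
f′(0) = -3/2
f′′(0) = -1
So c_2 = f′′(0)/2! = -1/2.

-1/2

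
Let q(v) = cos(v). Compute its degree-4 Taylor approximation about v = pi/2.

(v - pi/2)^3/6 - (v - pi/2)

Use the known series and substitute for the argument.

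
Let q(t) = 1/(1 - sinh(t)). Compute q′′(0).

Plug the Maclaurin series of the inner function into that of the outer and collect terms.
From the series, [t^2] q = 1; multiply by 2! = 2 to get 2.

2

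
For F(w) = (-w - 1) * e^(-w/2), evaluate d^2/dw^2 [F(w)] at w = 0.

Multiply each power in the prefactor through the base expansion.
From the series, [w^2] F = 3/8; multiply by 2! = 2 to get 3/4.

3/4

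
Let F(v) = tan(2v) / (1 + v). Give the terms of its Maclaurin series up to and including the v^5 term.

134*v^5/15 - 14*v^4/3 + 14*v^3/3 - 2*v^2 + 2*v

Multiply the two series term by term and collect like powers.
[v^0] = 0;  [v^1] = 2;  [v^2] = -2;  [v^3] = 14/3;  [v^4] = -14/3;  [v^5] = 134/15.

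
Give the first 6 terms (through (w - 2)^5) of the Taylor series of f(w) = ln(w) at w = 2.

(w - 2)^5/160 - (w - 2)^4/64 + (w - 2)^3/24 - (w - 2)^2/8 + (w - 2)/2 + ln(2)

[(w - 2)^0] = ln(2);  [(w - 2)^1] = 1/2;  [(w - 2)^2] = -1/8;  [(w - 2)^3] = 1/24;  [(w - 2)^4] = -1/64;  [(w - 2)^5] = 1/160.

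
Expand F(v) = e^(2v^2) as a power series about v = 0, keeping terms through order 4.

2*v^4 + 2*v^2 + 1

F(0) = 1
F′(0) = 0
F′′(0) = 4
F′′′(0) = 0
F^(4)(0) = 48
Dividing each by k! gives the coefficients c_0, ..., c_4.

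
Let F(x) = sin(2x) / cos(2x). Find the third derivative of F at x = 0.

Divide the numerator series by the denominator series (power-series long division).
The coefficient of x^3 in the expansion is 8/3, so F′′′(0) = 3! * (8/3) = 16.

16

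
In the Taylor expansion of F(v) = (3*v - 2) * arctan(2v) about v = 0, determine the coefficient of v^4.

-8

Multiply each power in the prefactor through the base expansion.
F(0) = 0
F′(0) = -4
F′′(0) = 12
F′′′(0) = 32
F^(4)(0) = -192
So c_4 = F^(4)(0)/4! = -8.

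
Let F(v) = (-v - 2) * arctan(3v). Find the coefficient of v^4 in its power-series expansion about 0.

9

Multiply each power in the prefactor through the base expansion.
F(0) = 0
F′(0) = -6
F′′(0) = -6
F′′′(0) = 108
F^(4)(0) = 216
So c_4 = F^(4)(0)/4! = 9.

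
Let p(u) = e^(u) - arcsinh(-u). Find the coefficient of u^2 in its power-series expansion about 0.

Add the two expansions coefficient-wise.
p(0) = 1
p′(0) = 2
p′′(0) = 1
Then c_k = p^(k)(0)/k! gives each Taylor coefficient.

1/2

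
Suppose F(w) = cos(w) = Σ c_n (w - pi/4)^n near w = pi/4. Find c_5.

Compute the successive derivatives at the expansion point and divide by k!.

-sqrt(2)/240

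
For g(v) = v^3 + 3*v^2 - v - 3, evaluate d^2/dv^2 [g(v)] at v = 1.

The coefficient of (v - 1)^2 in the expansion is 6, so g′′(1) = 2! * (6) = 12.

12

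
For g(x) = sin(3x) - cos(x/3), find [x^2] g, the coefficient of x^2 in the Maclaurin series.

1/18

Add the two expansions coefficient-wise.
[x^0] = -1;  [x^1] = 3;  [x^2] = 1/18.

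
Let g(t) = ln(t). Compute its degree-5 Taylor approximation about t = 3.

(t - 3)^5/1215 - (t - 3)^4/324 + (t - 3)^3/81 - (t - 3)^2/18 + (t - 3)/3 + ln(3)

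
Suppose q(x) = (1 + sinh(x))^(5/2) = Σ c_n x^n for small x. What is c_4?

Plug the Maclaurin series of the inner function into that of the outer and collect terms.
q(0) = 1
q′(0) = 5/2
q′′(0) = 15/4
q′′′(0) = 35/8
q^(4)(0) = 225/16

75/128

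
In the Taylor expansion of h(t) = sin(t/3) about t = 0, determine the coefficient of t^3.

h(0) = 0
h′(0) = 1/3
h′′(0) = 0
h′′′(0) = -1/27
Then c_k = h^(k)(0)/k! gives each Taylor coefficient.

-1/162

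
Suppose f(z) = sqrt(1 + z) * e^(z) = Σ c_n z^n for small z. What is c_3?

Take the Cauchy product of the two expansions.
[z^0] = 1;  [z^1] = 3/2;  [z^2] = 7/8;  [z^3] = 17/48.

17/48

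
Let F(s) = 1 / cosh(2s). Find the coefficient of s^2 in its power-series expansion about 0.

Write the quotient as an unknown series and match coefficients against numerator = denominator · series.
F(0) = 1
F′(0) = 0
F′′(0) = -4
So c_2 = F′′(0)/2! = -2.

-2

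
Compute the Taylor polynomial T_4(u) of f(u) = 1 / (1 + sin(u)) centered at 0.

2*u^4/3 - 5*u^3/6 + u^2 - u + 1

Expand as Σ (-1)^k u^k with u equal to the inner function's series.
[u^0] = 1;  [u^1] = -1;  [u^2] = 1;  [u^3] = -5/6;  [u^4] = 2/3.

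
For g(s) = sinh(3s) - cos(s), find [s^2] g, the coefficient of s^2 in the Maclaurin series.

Expand each term separately and add.
[s^0] = -1;  [s^1] = 3;  [s^2] = 1/2.

1/2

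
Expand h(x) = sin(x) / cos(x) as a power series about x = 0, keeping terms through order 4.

x^3/3 + x

Divide the numerator series by the denominator series (power-series long division).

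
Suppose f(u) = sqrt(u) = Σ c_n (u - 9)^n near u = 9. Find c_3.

1/3888

Differentiate repeatedly and evaluate at the center.
[(u - 9)^0] = 3;  [(u - 9)^1] = 1/6;  [(u - 9)^2] = -1/216;  [(u - 9)^3] = 1/3888.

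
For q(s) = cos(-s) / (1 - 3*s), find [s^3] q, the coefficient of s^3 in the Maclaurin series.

51/2

Multiply the numerator's expansion by the denominator's geometric series.
q(0) = 1
q′(0) = 3
q′′(0) = 17
q′′′(0) = 153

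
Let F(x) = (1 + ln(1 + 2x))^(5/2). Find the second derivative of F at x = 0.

5

Compose series: expand the inner function first, then feed it into the outer expansion.
The coefficient of x^2 in the expansion is 5/2, so F′′(0) = 2! * (5/2) = 5.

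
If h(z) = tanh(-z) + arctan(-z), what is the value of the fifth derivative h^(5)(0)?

-40

Combine the two series term by term.
From the series, [z^5] h = -1/3; multiply by 5! = 120 to get -40.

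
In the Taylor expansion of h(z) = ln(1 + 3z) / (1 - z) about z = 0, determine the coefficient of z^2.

-3/2

Take the Cauchy product of the two expansions.
h(0) = 0
h′(0) = 3
h′′(0) = -3
Then c_k = h^(k)(0)/k! gives each Taylor coefficient.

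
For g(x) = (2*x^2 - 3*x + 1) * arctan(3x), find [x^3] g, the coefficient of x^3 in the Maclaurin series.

-3

Multiply each power in the prefactor through the base expansion.
[x^0] = 0;  [x^1] = 3;  [x^2] = -9;  [x^3] = -3.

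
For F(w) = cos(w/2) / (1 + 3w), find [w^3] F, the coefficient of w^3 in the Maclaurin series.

-213/8

Expand each factor separately, then convolve coefficients.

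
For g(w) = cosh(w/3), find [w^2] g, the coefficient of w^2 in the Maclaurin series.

Use the known series and substitute for the argument.
[w^0] = 1;  [w^1] = 0;  [w^2] = 1/18.
So c_2 = g′′(0)/2! = 1/18.

1/18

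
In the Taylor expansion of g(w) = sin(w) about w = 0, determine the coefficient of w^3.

-1/6

Differentiate repeatedly and evaluate at the center.
g(0) = 0
g′(0) = 1
g′′(0) = 0
g′′′(0) = -1
The Taylor polynomial is Σ g^(k)(0)/k! · w^k.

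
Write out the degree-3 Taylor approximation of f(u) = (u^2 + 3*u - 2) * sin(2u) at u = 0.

14*u^3/3 + 6*u^2 - 4*u

Multiply each power in the prefactor through the base expansion.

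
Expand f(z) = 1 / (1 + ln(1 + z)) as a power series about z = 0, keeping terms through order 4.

Use the geometric series for the reciprocal, then substitute.
f(0) = 1
f′(0) = -1
f′′(0) = 3
f′′′(0) = -14
f^(4)(0) = 88

11*z^4/3 - 7*z^3/3 + 3*z^2/2 - z + 1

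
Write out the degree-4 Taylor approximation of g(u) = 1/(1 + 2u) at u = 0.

g(0) = 1
g′(0) = -2
g′′(0) = 8
g′′′(0) = -48
g^(4)(0) = 384

16*u^4 - 8*u^3 + 4*u^2 - 2*u + 1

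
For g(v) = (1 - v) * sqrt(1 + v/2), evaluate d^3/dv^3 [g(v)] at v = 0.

Shift and add copies of the series according to the polynomial's terms.
The coefficient of v^3 in the expansion is 5/128, so g′′′(0) = 3! * (5/128) = 15/64.

15/64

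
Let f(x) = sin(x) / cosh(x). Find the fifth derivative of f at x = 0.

Invert the denominator's series and multiply.
From the series, [x^5] f = 3/10; multiply by 5! = 120 to get 36.

36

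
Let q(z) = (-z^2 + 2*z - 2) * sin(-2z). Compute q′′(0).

Distribute the polynomial across the series and collect like powers.
From the series, [z^2] q = -4; multiply by 2! = 2 to get -8.

-8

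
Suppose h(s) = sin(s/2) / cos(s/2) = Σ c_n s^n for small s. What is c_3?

Write the quotient as an unknown series and match coefficients against numerator = denominator · series.
h(0) = 0
h′(0) = 1/2
h′′(0) = 0
h′′′(0) = 1/4
So c_3 = h′′′(0)/3! = 1/24.

1/24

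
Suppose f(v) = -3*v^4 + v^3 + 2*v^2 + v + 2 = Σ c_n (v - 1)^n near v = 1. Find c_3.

[(v - 1)^0] = 3;  [(v - 1)^1] = -4;  [(v - 1)^2] = -13;  [(v - 1)^3] = -11.

-11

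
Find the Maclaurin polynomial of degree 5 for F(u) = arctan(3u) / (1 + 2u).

303*u^5/5 - 6*u^4 + 3*u^3 - 6*u^2 + 3*u

Expand each factor separately, then convolve coefficients.
[u^0] = 0;  [u^1] = 3;  [u^2] = -6;  [u^3] = 3;  [u^4] = -6;  [u^5] = 303/5.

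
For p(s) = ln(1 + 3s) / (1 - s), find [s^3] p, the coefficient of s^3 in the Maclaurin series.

15/2

Write out both Maclaurin series and multiply, keeping only the needed powers.
p(0) = 0
p′(0) = 3
p′′(0) = -3
p′′′(0) = 45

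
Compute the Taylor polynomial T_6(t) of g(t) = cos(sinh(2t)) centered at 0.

4*t^6/15 - 2*t^4 - 2*t^2 + 1

Compose series: expand the inner function first, then feed it into the outer expansion.
g(0) = 1
g′(0) = 0
g′′(0) = -4
g′′′(0) = 0
g^(4)(0) = -48
g^(5)(0) = 0
g^(6)(0) = 192
The Taylor polynomial is Σ g^(k)(0)/k! · t^k.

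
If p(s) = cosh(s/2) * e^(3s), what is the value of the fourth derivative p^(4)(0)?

1513/16

Take the Cauchy product of the two expansions.
From the series, [s^4] p = 1513/384; multiply by 4! = 24 to get 1513/16.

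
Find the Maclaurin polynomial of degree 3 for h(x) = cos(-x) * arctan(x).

Expand each factor separately, then convolve coefficients.
h(0) = 0
h′(0) = 1
h′′(0) = 0
h′′′(0) = -5
The Taylor polynomial is Σ h^(k)(0)/k! · x^k.

-5*x^3/6 + x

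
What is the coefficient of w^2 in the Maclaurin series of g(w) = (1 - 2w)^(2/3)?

-4/9

Apply the Taylor formula c_k = f^(k)(a)/k!.
g(0) = 1
g′(0) = -4/3
g′′(0) = -8/9
Dividing each by k! gives the coefficients c_0, ..., c_2.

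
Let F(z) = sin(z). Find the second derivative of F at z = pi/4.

-sqrt(2)/2

Compute the successive derivatives at the expansion point and divide by k!.
The coefficient of (z - pi/4)^2 in the expansion is -sqrt(2)/4, so F′′(pi/4) = 2! * (-sqrt(2)/4) = -sqrt(2)/2.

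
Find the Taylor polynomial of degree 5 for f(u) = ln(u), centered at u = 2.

(u - 2)^5/160 - (u - 2)^4/64 + (u - 2)^3/24 - (u - 2)^2/8 + (u - 2)/2 + ln(2)

Compute the successive derivatives at the expansion point and divide by k!.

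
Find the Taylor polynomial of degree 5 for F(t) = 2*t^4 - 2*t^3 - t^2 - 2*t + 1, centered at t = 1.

2*(t - 1)^4 + 6*(t - 1)^3 + 5*(t - 1)^2 - 2*(t - 1) - 2

Differentiate repeatedly and evaluate at the center.
[(t - 1)^0] = -2;  [(t - 1)^1] = -2;  [(t - 1)^2] = 5;  [(t - 1)^3] = 6;  [(t - 1)^4] = 2;  [(t - 1)^5] = 0.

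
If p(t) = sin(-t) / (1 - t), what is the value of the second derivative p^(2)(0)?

-2

Expand 1/(denominator) as a geometric series and multiply by the numerator's series.
The coefficient of t^2 in the expansion is -1, so p′′(0) = 2! * (-1) = -2.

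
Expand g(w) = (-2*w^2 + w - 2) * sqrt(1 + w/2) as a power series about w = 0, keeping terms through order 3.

-35*w^3/64 - 27*w^2/16 + w/2 - 2

Shift and add copies of the series according to the polynomial's terms.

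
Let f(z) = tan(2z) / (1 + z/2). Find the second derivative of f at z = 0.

Write out both Maclaurin series and multiply, keeping only the needed powers.
From the series, [z^2] f = -1; multiply by 2! = 2 to get -2.

-2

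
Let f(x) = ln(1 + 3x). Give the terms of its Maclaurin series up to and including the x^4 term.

[x^0] = 0;  [x^1] = 3;  [x^2] = -9/2;  [x^3] = 9;  [x^4] = -81/4.

-81*x^4/4 + 9*x^3 - 9*x^2/2 + 3*x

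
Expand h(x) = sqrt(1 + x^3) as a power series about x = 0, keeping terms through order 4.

x^3/2 + 1

[x^0] = 1;  [x^1] = 0;  [x^2] = 0;  [x^3] = 1/2;  [x^4] = 0.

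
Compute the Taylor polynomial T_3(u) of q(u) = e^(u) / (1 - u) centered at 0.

8*u^3/3 + 5*u^2/2 + 2*u + 1

Expand each factor separately, then convolve coefficients.
q(0) = 1
q′(0) = 2
q′′(0) = 5
q′′′(0) = 16
Then c_k = q^(k)(0)/k! gives each Taylor coefficient.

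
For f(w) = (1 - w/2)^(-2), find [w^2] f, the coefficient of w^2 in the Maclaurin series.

Apply the Taylor formula c_k = f^(k)(a)/k!.
f(0) = 1
f′(0) = 1
f′′(0) = 3/2
Dividing each by k! gives the coefficients c_0, ..., c_2.

3/4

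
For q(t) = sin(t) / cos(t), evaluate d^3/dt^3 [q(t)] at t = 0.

Write the quotient as an unknown series and match coefficients against numerator = denominator · series.
From the series, [t^3] q = 1/3; multiply by 3! = 6 to get 2.

2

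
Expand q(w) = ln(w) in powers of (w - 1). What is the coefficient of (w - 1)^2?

-1/2

Compute the successive derivatives at the expansion point and divide by k!.
[(w - 1)^0] = 0;  [(w - 1)^1] = 1;  [(w - 1)^2] = -1/2.
So c_2 = q′′(1)/2! = -1/2.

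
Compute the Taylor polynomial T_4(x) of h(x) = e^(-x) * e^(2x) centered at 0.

x^4/24 + x^3/6 + x^2/2 + x + 1

Expand each factor separately, then convolve coefficients.
h(0) = 1
h′(0) = 1
h′′(0) = 1
h′′′(0) = 1
h^(4)(0) = 1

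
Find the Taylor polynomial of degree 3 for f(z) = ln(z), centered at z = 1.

(z - 1)^3/3 - (z - 1)^2/2 + (z - 1)

Differentiate repeatedly and evaluate at the center.
f(1) = 0
f′(1) = 1
f′′(1) = -1
f′′′(1) = 2
Then c_k = f^(k)(1)/k! gives each Taylor coefficient.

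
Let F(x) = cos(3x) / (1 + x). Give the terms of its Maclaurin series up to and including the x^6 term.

Take the Cauchy product of the two expansions.
F(0) = 1
F′(0) = -1
F′′(0) = -7
F′′′(0) = 21
F^(4)(0) = -3
F^(5)(0) = 15
F^(6)(0) = -819

-91*x^6/80 + x^5/8 - x^4/8 + 7*x^3/2 - 7*x^2/2 - x + 1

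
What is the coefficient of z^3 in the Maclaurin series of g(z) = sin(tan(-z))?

Substitute the inner expansion into the outer series and collect powers.
[z^0] = 0;  [z^1] = -1;  [z^2] = 0;  [z^3] = -1/6.

-1/6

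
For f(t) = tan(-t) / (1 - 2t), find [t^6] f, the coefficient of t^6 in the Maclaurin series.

-524/15

Multiply the two series term by term and collect like powers.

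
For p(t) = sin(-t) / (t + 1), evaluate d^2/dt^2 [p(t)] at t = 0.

2

Expand 1/(denominator) as a geometric series and multiply by the numerator's series.
The coefficient of t^2 in the expansion is 1, so p′′(0) = 2! * (1) = 2.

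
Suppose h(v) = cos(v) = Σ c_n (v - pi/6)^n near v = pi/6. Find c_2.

-sqrt(3)/4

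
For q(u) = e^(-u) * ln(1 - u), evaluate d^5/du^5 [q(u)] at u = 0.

-9

Multiply the two series term by term and collect like powers.
The coefficient of u^5 in the expansion is -3/40, so q^(5)(0) = 5! * (-3/40) = -9.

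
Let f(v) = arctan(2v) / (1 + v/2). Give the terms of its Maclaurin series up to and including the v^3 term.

-13*v^3/6 - v^2 + 2*v

Write out both Maclaurin series and multiply, keeping only the needed powers.
[v^0] = 0;  [v^1] = 2;  [v^2] = -1;  [v^3] = -13/6.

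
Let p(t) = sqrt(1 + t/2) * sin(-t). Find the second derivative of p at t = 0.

Write out both Maclaurin series and multiply, keeping only the needed powers.
From the series, [t^2] p = -1/4; multiply by 2! = 2 to get -1/2.

-1/2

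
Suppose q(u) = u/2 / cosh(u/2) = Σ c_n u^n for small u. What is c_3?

-1/16

Write the quotient as an unknown series and match coefficients against numerator = denominator · series.
[u^0] = 0;  [u^1] = 1/2;  [u^2] = 0;  [u^3] = -1/16.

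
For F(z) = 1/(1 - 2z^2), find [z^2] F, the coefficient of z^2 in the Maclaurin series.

2

F(0) = 1
F′(0) = 0
F′′(0) = 4
Then c_k = F^(k)(0)/k! gives each Taylor coefficient.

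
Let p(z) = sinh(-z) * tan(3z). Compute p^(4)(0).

-228

Expand each factor separately, then convolve coefficients.
The coefficient of z^4 in the expansion is -19/2, so p^(4)(0) = 4! * (-19/2) = -228.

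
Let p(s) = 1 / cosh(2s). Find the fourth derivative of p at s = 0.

Divide the numerator series by the denominator series (power-series long division).
The coefficient of s^4 in the expansion is 10/3, so p^(4)(0) = 4! * (10/3) = 80.

80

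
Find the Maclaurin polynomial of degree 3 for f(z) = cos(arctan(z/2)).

1 - z^2/8

Plug the Maclaurin series of the inner function into that of the outer and collect terms.
[z^0] = 1;  [z^1] = 0;  [z^2] = -1/8;  [z^3] = 0.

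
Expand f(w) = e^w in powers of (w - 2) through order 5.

(w - 2)^5*e^(2)/120 + (w - 2)^4*e^(2)/24 + (w - 2)^3*e^(2)/6 + (w - 2)^2*e^(2)/2 + (w - 2)*e^(2) + e^(2)

[(w - 2)^0] = e^(2);  [(w - 2)^1] = e^(2);  [(w - 2)^2] = e^(2)/2;  [(w - 2)^3] = e^(2)/6;  [(w - 2)^4] = e^(2)/24;  [(w - 2)^5] = e^(2)/120.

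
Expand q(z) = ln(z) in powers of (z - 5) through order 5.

(z - 5)^5/15625 - (z - 5)^4/2500 + (z - 5)^3/375 - (z - 5)^2/50 + (z - 5)/5 + ln(5)

q(5) = ln(5)
q′(5) = 1/5
q′′(5) = -1/25
q′′′(5) = 2/125
q^(4)(5) = -6/625
q^(5)(5) = 24/3125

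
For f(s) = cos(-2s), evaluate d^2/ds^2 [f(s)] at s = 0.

-4

The coefficient of s^2 in the expansion is -2, so f′′(0) = 2! * (-2) = -4.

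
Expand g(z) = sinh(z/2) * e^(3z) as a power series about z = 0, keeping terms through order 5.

Take the Cauchy product of the two expansions.
[z^0] = 0;  [z^1] = 1/2;  [z^2] = 3/2;  [z^3] = 109/48;  [z^4] = 37/16;  [z^5] = 6841/3840.

6841*z^5/3840 + 37*z^4/16 + 109*z^3/48 + 3*z^2/2 + z/2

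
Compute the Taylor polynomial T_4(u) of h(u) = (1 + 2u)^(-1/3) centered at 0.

560*u^4/243 - 112*u^3/81 + 8*u^2/9 - 2*u/3 + 1

[u^0] = 1;  [u^1] = -2/3;  [u^2] = 8/9;  [u^3] = -112/81;  [u^4] = 560/243.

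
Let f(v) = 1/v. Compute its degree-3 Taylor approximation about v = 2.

-(v - 2)^3/16 + (v - 2)^2/8 - (v - 2)/4 + 1/2

[(v - 2)^0] = 1/2;  [(v - 2)^1] = -1/4;  [(v - 2)^2] = 1/8;  [(v - 2)^3] = -1/16.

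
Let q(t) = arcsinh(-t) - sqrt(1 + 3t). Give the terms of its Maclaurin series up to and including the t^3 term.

Combine the two series term by term.
q(0) = -1
q′(0) = -5/2
q′′(0) = 9/4
q′′′(0) = -73/8

-73*t^3/48 + 9*t^2/8 - 5*t/2 - 1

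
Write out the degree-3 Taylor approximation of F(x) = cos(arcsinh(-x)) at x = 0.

Let u equal the inner series; expand the outer function in u and truncate.
[x^0] = 1;  [x^1] = 0;  [x^2] = -1/2;  [x^3] = 0.

1 - x^2/2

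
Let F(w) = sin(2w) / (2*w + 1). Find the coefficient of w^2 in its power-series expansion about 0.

Use 1/(1 - r) = Σ r^k on the denominator, then take the Cauchy product.

-4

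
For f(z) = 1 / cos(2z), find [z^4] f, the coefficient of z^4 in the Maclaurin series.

Divide the numerator series by the denominator series (power-series long division).
f(0) = 1
f′(0) = 0
f′′(0) = 4
f′′′(0) = 0
f^(4)(0) = 80
So c_4 = f^(4)(0)/4! = 10/3.

10/3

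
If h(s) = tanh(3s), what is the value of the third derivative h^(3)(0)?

-54

Use the known series and substitute for the argument.
From the series, [s^3] h = -9; multiply by 3! = 6 to get -54.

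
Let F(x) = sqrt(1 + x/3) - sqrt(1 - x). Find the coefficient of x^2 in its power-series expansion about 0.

Add the two expansions coefficient-wise.

1/9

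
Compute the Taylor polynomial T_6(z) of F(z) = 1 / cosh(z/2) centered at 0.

-61*z^6/46080 + 5*z^4/384 - z^2/8 + 1

Divide the numerator series by the denominator series (power-series long division).
[z^0] = 1;  [z^1] = 0;  [z^2] = -1/8;  [z^3] = 0;  [z^4] = 5/384;  [z^5] = 0;  [z^6] = -61/46080.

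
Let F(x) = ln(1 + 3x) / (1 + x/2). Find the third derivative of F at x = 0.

Take the Cauchy product of the two expansions.
The coefficient of x^3 in the expansion is 12, so F′′′(0) = 3! * (12) = 72.

72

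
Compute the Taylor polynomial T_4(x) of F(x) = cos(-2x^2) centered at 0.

1 - 2*x^4

[x^0] = 1;  [x^1] = 0;  [x^2] = 0;  [x^3] = 0;  [x^4] = -2.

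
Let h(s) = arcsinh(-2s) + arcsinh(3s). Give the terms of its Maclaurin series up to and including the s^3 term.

-19*s^3/6 + s

Add the two expansions coefficient-wise.
[s^0] = 0;  [s^1] = 1;  [s^2] = 0;  [s^3] = -19/6.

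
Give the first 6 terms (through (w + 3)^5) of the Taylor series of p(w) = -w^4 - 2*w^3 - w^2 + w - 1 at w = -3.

Use the known series and substitute for the argument.
[(w + 3)^0] = -40;  [(w + 3)^1] = 61;  [(w + 3)^2] = -37;  [(w + 3)^3] = 10;  [(w + 3)^4] = -1;  [(w + 3)^5] = 0.

-(w + 3)^4 + 10*(w + 3)^3 - 37*(w + 3)^2 + 61*(w + 3) - 40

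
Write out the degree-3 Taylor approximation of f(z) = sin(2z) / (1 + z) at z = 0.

Write out both Maclaurin series and multiply, keeping only the needed powers.
[z^0] = 0;  [z^1] = 2;  [z^2] = -2;  [z^3] = 2/3.

2*z^3/3 - 2*z^2 + 2*z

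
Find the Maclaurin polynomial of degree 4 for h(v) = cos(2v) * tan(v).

-5*v^3/3 + v

Expand each factor separately, then convolve coefficients.
h(0) = 0
h′(0) = 1
h′′(0) = 0
h′′′(0) = -10
h^(4)(0) = 0
Then c_k = h^(k)(0)/k! gives each Taylor coefficient.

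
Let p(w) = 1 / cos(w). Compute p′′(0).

Write the quotient as an unknown series and match coefficients against numerator = denominator · series.
From the series, [w^2] p = 1/2; multiply by 2! = 2 to get 1.

1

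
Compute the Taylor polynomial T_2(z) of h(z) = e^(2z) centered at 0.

2*z^2 + 2*z + 1

h(0) = 1
h′(0) = 2
h′′(0) = 4
Dividing each by k! gives the coefficients c_0, ..., c_2.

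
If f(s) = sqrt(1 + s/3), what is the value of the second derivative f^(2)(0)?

The coefficient of s^2 in the expansion is -1/72, so f′′(0) = 2! * (-1/72) = -1/36.

-1/36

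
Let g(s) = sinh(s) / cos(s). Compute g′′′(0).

4

Write the quotient as an unknown series and match coefficients against numerator = denominator · series.
The coefficient of s^3 in the expansion is 2/3, so g′′′(0) = 3! * (2/3) = 4.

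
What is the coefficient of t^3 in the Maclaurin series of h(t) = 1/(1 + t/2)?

-1/8

[t^0] = 1;  [t^1] = -1/2;  [t^2] = 1/4;  [t^3] = -1/8.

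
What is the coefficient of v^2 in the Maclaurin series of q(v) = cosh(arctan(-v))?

Let u equal the inner series; expand the outer function in u and truncate.
q(0) = 1
q′(0) = 0
q′′(0) = 1
So c_2 = q′′(0)/2! = 1/2.

1/2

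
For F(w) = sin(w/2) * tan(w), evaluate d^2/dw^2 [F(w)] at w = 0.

Multiply the two series term by term and collect like powers.
From the series, [w^2] F = 1/2; multiply by 2! = 2 to get 1.

1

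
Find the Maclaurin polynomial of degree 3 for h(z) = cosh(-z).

h(0) = 1
h′(0) = 0
h′′(0) = 1
h′′′(0) = 0

z^2/2 + 1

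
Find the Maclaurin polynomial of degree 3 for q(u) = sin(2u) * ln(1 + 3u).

Expand each factor separately, then convolve coefficients.
q(0) = 0
q′(0) = 0
q′′(0) = 12
q′′′(0) = -54
Dividing each by k! gives the coefficients c_0, ..., c_3.

-9*u^3 + 6*u^2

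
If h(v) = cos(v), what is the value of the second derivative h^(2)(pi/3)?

-1/2

Differentiate repeatedly and evaluate at the center.
The coefficient of (v - pi/3)^2 in the expansion is -1/4, so h′′(pi/3) = 2! * (-1/4) = -1/2.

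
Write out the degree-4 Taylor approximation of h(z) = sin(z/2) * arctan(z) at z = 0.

Write out both Maclaurin series and multiply, keeping only the needed powers.

-3*z^4/16 + z^2/2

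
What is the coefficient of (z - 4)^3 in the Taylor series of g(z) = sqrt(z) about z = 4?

1/512

[(z - 4)^0] = 2;  [(z - 4)^1] = 1/4;  [(z - 4)^2] = -1/64;  [(z - 4)^3] = 1/512.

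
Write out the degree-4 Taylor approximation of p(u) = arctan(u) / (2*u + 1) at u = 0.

-22*u^4/3 + 11*u^3/3 - 2*u^2 + u

Use 1/(1 - r) = Σ r^k on the denominator, then take the Cauchy product.
p(0) = 0
p′(0) = 1
p′′(0) = -4
p′′′(0) = 22
p^(4)(0) = -176
The Taylor polynomial is Σ p^(k)(0)/k! · u^k.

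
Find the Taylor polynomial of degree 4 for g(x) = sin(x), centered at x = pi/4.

sqrt(2)*(x - pi/4)^4/48 - sqrt(2)*(x - pi/4)^3/12 - sqrt(2)*(x - pi/4)^2/4 + sqrt(2)*(x - pi/4)/2 + sqrt(2)/2

Apply the Taylor formula c_k = f^(k)(a)/k!.
g(pi/4) = sqrt(2)/2
g′(pi/4) = sqrt(2)/2
g′′(pi/4) = -sqrt(2)/2
g′′′(pi/4) = -sqrt(2)/2
g^(4)(pi/4) = sqrt(2)/2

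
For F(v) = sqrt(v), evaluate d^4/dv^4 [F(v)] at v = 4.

From the series, [(v - 4)^4] F = -5/16384; multiply by 4! = 24 to get -15/2048.

-15/2048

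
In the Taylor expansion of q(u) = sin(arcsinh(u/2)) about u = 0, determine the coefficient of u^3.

Compose series: expand the inner function first, then feed it into the outer expansion.
q(0) = 0
q′(0) = 1/2
q′′(0) = 0
q′′′(0) = -1/4
So c_3 = q′′′(0)/3! = -1/24.

-1/24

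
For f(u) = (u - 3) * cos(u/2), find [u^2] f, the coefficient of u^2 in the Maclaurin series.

Shift and add copies of the series according to the polynomial's terms.

3/8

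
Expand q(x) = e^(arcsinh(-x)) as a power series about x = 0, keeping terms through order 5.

-x^4/8 + x^2/2 - x + 1

Plug the Maclaurin series of the inner function into that of the outer and collect terms.
q(0) = 1
q′(0) = -1
q′′(0) = 1
q′′′(0) = 0
q^(4)(0) = -3
q^(5)(0) = 0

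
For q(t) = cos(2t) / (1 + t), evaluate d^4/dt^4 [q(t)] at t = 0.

Expand each factor separately, then convolve coefficients.
The coefficient of t^4 in the expansion is -1/3, so q^(4)(0) = 4! * (-1/3) = -8.

-8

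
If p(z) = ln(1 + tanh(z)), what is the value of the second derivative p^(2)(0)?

-1

Substitute the inner expansion into the outer series and collect powers.
The coefficient of z^2 in the expansion is -1/2, so p′′(0) = 2! * (-1/2) = -1.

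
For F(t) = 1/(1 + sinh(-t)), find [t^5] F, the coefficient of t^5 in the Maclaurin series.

Plug the Maclaurin series of the inner function into that of the outer and collect terms.
[t^0] = 1;  [t^1] = 1;  [t^2] = 1;  [t^3] = 7/6;  [t^4] = 4/3;  [t^5] = 181/120.
So c_5 = F^(5)(0)/5! = 181/120.

181/120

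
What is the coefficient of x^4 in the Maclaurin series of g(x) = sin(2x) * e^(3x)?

5

Take the Cauchy product of the two expansions.
g(0) = 0
g′(0) = 2
g′′(0) = 12
g′′′(0) = 46
g^(4)(0) = 120
The Taylor polynomial is Σ g^(k)(0)/k! · x^k.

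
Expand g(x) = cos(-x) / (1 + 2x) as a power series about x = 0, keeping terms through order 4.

337*x^4/24 - 7*x^3 + 7*x^2/2 - 2*x + 1

Expand each factor separately, then convolve coefficients.
g(0) = 1
g′(0) = -2
g′′(0) = 7
g′′′(0) = -42
g^(4)(0) = 337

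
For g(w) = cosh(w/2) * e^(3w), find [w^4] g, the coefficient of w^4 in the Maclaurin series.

Multiply the two series term by term and collect like powers.

1513/384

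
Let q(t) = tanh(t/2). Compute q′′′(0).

-1/4

From the series, [t^3] q = -1/24; multiply by 3! = 6 to get -1/4.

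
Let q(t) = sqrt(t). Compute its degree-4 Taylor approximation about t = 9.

-5*(t - 9)^4/279936 + (t - 9)^3/3888 - (t - 9)^2/216 + (t - 9)/6 + 3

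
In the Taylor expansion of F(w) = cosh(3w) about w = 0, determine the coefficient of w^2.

Differentiate repeatedly and evaluate at the center.
F(0) = 1
F′(0) = 0
F′′(0) = 9
So c_2 = F′′(0)/2! = 9/2.

9/2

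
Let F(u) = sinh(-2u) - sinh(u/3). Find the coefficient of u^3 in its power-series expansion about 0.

Expand each term separately and add.
F(0) = 0
F′(0) = -7/3
F′′(0) = 0
F′′′(0) = -217/27
So c_3 = F′′′(0)/3! = -217/162.

-217/162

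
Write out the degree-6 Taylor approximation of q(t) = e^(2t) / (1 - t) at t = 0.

331*t^6/45 + 109*t^5/15 + 7*t^4 + 19*t^3/3 + 5*t^2 + 3*t + 1

Expand 1/(denominator) as a geometric series and multiply by the numerator's series.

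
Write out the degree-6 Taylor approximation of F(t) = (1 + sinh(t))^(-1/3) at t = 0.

Plug the Maclaurin series of the inner function into that of the outer and collect terms.
F(0) = 1
F′(0) = -1/3
F′′(0) = 4/9
F′′′(0) = -37/27
F^(4)(0) = 424/81
F^(5)(0) = -6241/243
F^(6)(0) = 113824/729

7114*t^6/32805 - 6241*t^5/29160 + 53*t^4/243 - 37*t^3/162 + 2*t^2/9 - t/3 + 1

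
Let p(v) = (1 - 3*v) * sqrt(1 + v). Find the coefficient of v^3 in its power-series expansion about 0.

7/16

Shift and add copies of the series according to the polynomial's terms.
p(0) = 1
p′(0) = -5/2
p′′(0) = -13/4
p′′′(0) = 21/8
The Taylor polynomial is Σ p^(k)(0)/k! · v^k.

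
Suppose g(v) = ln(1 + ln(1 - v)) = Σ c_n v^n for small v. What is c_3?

-7/6

Plug the Maclaurin series of the inner function into that of the outer and collect terms.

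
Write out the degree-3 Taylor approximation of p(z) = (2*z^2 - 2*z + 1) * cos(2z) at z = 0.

4*z^3 - 2*z + 1

Multiply each power in the prefactor through the base expansion.
p(0) = 1
p′(0) = -2
p′′(0) = 0
p′′′(0) = 24
The Taylor polynomial is Σ p^(k)(0)/k! · z^k.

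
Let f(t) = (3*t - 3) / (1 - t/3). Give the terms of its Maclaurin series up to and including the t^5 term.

2*t^5/81 + 2*t^4/27 + 2*t^3/9 + 2*t^2/3 + 2*t - 3

Multiply each power in the prefactor through the base expansion.
[t^0] = -3;  [t^1] = 2;  [t^2] = 2/3;  [t^3] = 2/9;  [t^4] = 2/27;  [t^5] = 2/81.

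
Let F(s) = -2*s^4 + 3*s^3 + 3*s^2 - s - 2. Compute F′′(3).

The coefficient of (s - 3)^2 in the expansion is -78, so F′′(3) = 2! * (-78) = -156.

-156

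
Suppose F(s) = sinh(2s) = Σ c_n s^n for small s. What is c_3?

F(0) = 0
F′(0) = 2
F′′(0) = 0
F′′′(0) = 8

4/3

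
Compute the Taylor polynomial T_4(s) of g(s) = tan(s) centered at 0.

g(0) = 0
g′(0) = 1
g′′(0) = 0
g′′′(0) = 2
g^(4)(0) = 0

s^3/3 + s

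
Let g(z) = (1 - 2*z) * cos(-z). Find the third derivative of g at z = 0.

6

Shift and add copies of the series according to the polynomial's terms.
The coefficient of z^3 in the expansion is 1, so g′′′(0) = 3! * (1) = 6.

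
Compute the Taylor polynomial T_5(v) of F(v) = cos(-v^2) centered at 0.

1 - v^4/2

[v^0] = 1;  [v^1] = 0;  [v^2] = 0;  [v^3] = 0;  [v^4] = -1/2;  [v^5] = 0.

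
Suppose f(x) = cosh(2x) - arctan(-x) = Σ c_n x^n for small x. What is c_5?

1/5

Add the two expansions coefficient-wise.
f(0) = 1
f′(0) = 1
f′′(0) = 4
f′′′(0) = -2
f^(4)(0) = 16
f^(5)(0) = 24
The Taylor polynomial is Σ f^(k)(0)/k! · x^k.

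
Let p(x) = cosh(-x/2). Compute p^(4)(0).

1/16

The coefficient of x^4 in the expansion is 1/384, so p^(4)(0) = 4! * (1/384) = 1/16.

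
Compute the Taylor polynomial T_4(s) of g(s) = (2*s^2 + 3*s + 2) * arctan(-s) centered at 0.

s^4 - 4*s^3/3 - 3*s^2 - 2*s

Distribute the polynomial across the series and collect like powers.
g(0) = 0
g′(0) = -2
g′′(0) = -6
g′′′(0) = -8
g^(4)(0) = 24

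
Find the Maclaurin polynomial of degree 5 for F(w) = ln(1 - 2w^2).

-2*w^4 - 2*w^2

F(0) = 0
F′(0) = 0
F′′(0) = -4
F′′′(0) = 0
F^(4)(0) = -48
F^(5)(0) = 0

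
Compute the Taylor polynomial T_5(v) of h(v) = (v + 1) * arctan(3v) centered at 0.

Distribute the polynomial across the series and collect like powers.
h(0) = 0
h′(0) = 3
h′′(0) = 6
h′′′(0) = -54
h^(4)(0) = -216
h^(5)(0) = 5832
The Taylor polynomial is Σ h^(k)(0)/k! · v^k.

243*v^5/5 - 9*v^4 - 9*v^3 + 3*v^2 + 3*v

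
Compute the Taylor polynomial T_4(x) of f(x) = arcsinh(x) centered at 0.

[x^0] = 0;  [x^1] = 1;  [x^2] = 0;  [x^3] = -1/6;  [x^4] = 0.

-x^3/6 + x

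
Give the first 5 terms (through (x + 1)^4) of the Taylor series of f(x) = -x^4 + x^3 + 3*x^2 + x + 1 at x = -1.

f(-1) = 1
f′(-1) = 2
f′′(-1) = -12
f′′′(-1) = 30
f^(4)(-1) = -24
Dividing each by k! gives the coefficients c_0, ..., c_4.

-(x + 1)^4 + 5*(x + 1)^3 - 6*(x + 1)^2 + 2*(x + 1) + 1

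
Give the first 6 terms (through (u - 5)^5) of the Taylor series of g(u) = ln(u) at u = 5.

(u - 5)^5/15625 - (u - 5)^4/2500 + (u - 5)^3/375 - (u - 5)^2/50 + (u - 5)/5 + ln(5)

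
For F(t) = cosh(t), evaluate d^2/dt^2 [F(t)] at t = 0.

The coefficient of t^2 in the expansion is 1/2, so F′′(0) = 2! * (1/2) = 1.

1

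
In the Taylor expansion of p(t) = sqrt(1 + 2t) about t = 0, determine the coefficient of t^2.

-1/2

p(0) = 1
p′(0) = 1
p′′(0) = -1
So c_2 = p′′(0)/2! = -1/2.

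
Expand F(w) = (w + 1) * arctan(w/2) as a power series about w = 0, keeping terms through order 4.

-w^4/24 - w^3/24 + w^2/2 + w/2

Multiply each power in the prefactor through the base expansion.
F(0) = 0
F′(0) = 1/2
F′′(0) = 1
F′′′(0) = -1/4
F^(4)(0) = -1
The Taylor polynomial is Σ F^(k)(0)/k! · w^k.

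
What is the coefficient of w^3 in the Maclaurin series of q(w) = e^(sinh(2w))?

8/3

Let u equal the inner series; expand the outer function in u and truncate.
q(0) = 1
q′(0) = 2
q′′(0) = 4
q′′′(0) = 16
So c_3 = q′′′(0)/3! = 8/3.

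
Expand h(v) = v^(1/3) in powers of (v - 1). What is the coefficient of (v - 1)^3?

5/81

h(1) = 1
h′(1) = 1/3
h′′(1) = -2/9
h′′′(1) = 10/27
The Taylor polynomial is Σ h^(k)(1)/k! · (v - 1)^k.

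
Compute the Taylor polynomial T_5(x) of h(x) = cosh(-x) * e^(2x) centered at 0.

Take the Cauchy product of the two expansions.
h(0) = 1
h′(0) = 2
h′′(0) = 5
h′′′(0) = 14
h^(4)(0) = 41
h^(5)(0) = 122
Then c_k = h^(k)(0)/k! gives each Taylor coefficient.

61*x^5/60 + 41*x^4/24 + 7*x^3/3 + 5*x^2/2 + 2*x + 1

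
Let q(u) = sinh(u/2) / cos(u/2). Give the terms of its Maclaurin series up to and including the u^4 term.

Invert the denominator's series and multiply.
q(0) = 0
q′(0) = 1/2
q′′(0) = 0
q′′′(0) = 1/2
q^(4)(0) = 0

u^3/12 + u/2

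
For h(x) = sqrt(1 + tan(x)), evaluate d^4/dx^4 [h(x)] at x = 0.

Compose series: expand the inner function first, then feed it into the outer expansion.
The coefficient of x^4 in the expansion is -47/384, so h^(4)(0) = 4! * (-47/384) = -47/16.

-47/16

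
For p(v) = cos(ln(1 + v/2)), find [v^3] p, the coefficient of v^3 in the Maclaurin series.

1/16

Substitute the inner expansion into the outer series and collect powers.
p(0) = 1
p′(0) = 0
p′′(0) = -1/4
p′′′(0) = 3/8
So c_3 = p′′′(0)/3! = 1/16.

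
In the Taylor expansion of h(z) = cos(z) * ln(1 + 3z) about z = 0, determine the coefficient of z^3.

15/2

Expand each factor separately, then convolve coefficients.
[z^0] = 0;  [z^1] = 3;  [z^2] = -9/2;  [z^3] = 15/2.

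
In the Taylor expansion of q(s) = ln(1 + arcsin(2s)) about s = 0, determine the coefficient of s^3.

Plug the Maclaurin series of the inner function into that of the outer and collect terms.
q(0) = 0
q′(0) = 2
q′′(0) = -4
q′′′(0) = 24
So c_3 = q′′′(0)/3! = 4.

4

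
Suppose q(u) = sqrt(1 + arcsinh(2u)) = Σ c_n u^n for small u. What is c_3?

-1/6

Substitute the inner expansion into the outer series and collect powers.
[u^0] = 1;  [u^1] = 1;  [u^2] = -1/2;  [u^3] = -1/6.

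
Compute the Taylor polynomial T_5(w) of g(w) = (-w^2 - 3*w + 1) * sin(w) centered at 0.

7*w^5/40 + w^4/2 - 7*w^3/6 - 3*w^2 + w

Shift and add copies of the series according to the polynomial's terms.
g(0) = 0
g′(0) = 1
g′′(0) = -6
g′′′(0) = -7
g^(4)(0) = 12
g^(5)(0) = 21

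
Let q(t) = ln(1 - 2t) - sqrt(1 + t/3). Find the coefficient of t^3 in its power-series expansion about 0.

Expand each term separately and add.

-1153/432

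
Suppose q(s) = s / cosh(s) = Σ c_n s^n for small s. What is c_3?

Write the quotient as an unknown series and match coefficients against numerator = denominator · series.
[s^0] = 0;  [s^1] = 1;  [s^2] = 0;  [s^3] = -1/2.
So c_3 = q′′′(0)/3! = -1/2.

-1/2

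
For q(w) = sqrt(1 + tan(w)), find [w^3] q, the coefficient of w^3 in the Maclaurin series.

11/48

Compose series: expand the inner function first, then feed it into the outer expansion.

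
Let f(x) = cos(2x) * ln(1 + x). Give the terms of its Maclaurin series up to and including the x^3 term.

Write out both Maclaurin series and multiply, keeping only the needed powers.
f(0) = 0
f′(0) = 1
f′′(0) = -1
f′′′(0) = -10
Dividing each by k! gives the coefficients c_0, ..., c_3.

-5*x^3/3 - x^2/2 + x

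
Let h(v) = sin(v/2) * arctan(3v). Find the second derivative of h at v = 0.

Write out both Maclaurin series and multiply, keeping only the needed powers.
From the series, [v^2] h = 3/2; multiply by 2! = 2 to get 3.

3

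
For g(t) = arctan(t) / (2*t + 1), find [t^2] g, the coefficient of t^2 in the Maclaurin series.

Expand 1/(denominator) as a geometric series and multiply by the numerator's series.
[t^0] = 0;  [t^1] = 1;  [t^2] = -2.

-2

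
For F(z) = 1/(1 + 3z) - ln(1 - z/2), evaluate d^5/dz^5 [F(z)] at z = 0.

-116637/4

Combine the two series term by term.
The coefficient of z^5 in the expansion is -38879/160, so F^(5)(0) = 5! * (-38879/160) = -116637/4.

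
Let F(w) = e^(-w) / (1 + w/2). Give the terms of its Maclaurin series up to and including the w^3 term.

Multiply the two series term by term and collect like powers.

-19*w^3/24 + 5*w^2/4 - 3*w/2 + 1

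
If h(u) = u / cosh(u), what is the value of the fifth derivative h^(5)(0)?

25

Divide the numerator series by the denominator series (power-series long division).
From the series, [u^5] h = 5/24; multiply by 5! = 120 to get 25.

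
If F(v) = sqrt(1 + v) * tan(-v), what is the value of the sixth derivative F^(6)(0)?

Multiply the two series term by term and collect like powers.
The coefficient of v^6 in the expansion is -147/1280, so F^(6)(0) = 6! * (-147/1280) = -1323/16.

-1323/16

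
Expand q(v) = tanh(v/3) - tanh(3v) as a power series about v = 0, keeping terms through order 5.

Combine the two series term by term.
q(0) = 0
q′(0) = -8/3
q′′(0) = 0
q′′′(0) = 1456/27
q^(4)(0) = 0
q^(5)(0) = -944768/243

-118096*v^5/3645 + 728*v^3/81 - 8*v/3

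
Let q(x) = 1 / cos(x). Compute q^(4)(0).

Divide the numerator series by the denominator series (power-series long division).
The coefficient of x^4 in the expansion is 5/24, so q^(4)(0) = 4! * (5/24) = 5.

5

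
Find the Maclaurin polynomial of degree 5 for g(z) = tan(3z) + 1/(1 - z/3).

Add the two expansions coefficient-wise.
[z^0] = 1;  [z^1] = 10/3;  [z^2] = 1/9;  [z^3] = 244/27;  [z^4] = 1/81;  [z^5] = 39371/1215.

39371*z^5/1215 + z^4/81 + 244*z^3/27 + z^2/9 + 10*z/3 + 1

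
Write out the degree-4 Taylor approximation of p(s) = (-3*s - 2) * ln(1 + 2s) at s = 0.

2*s^3/3 - 2*s^2 - 4*s

Distribute the polynomial across the series and collect like powers.
[s^0] = 0;  [s^1] = -4;  [s^2] = -2;  [s^3] = 2/3;  [s^4] = 0.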